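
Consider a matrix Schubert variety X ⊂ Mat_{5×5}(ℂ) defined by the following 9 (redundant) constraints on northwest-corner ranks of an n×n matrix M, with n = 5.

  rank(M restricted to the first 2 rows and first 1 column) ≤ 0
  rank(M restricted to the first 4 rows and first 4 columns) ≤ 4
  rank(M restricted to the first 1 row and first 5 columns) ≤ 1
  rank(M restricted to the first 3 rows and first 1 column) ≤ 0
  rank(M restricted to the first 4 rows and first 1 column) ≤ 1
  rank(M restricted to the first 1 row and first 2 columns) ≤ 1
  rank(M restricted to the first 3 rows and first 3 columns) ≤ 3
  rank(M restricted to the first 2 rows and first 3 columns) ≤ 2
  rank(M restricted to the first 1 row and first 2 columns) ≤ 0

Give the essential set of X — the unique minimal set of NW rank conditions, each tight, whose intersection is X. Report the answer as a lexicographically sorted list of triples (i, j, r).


Rank table r_w(5×5) implied by the 9 constraints:

  row 1: 0 | 0 | 1 | 1 | 1
  row 2: 0 | 1 | 2 | 2 | 2
  row 3: 0 | 1 | 2 | 3 | 3
  row 4: 1 | 2 | 3 | 4 | 4
  row 5: 1 | 2 | 3 | 4 | 5

reading off 1-entries of Δ²R: w = (3, 2, 4, 1, 5).

Rothe diagram D(w) (4 cells), 2 SE-corners (essential conditions):

[(1, 2, 0), (3, 1, 0)]


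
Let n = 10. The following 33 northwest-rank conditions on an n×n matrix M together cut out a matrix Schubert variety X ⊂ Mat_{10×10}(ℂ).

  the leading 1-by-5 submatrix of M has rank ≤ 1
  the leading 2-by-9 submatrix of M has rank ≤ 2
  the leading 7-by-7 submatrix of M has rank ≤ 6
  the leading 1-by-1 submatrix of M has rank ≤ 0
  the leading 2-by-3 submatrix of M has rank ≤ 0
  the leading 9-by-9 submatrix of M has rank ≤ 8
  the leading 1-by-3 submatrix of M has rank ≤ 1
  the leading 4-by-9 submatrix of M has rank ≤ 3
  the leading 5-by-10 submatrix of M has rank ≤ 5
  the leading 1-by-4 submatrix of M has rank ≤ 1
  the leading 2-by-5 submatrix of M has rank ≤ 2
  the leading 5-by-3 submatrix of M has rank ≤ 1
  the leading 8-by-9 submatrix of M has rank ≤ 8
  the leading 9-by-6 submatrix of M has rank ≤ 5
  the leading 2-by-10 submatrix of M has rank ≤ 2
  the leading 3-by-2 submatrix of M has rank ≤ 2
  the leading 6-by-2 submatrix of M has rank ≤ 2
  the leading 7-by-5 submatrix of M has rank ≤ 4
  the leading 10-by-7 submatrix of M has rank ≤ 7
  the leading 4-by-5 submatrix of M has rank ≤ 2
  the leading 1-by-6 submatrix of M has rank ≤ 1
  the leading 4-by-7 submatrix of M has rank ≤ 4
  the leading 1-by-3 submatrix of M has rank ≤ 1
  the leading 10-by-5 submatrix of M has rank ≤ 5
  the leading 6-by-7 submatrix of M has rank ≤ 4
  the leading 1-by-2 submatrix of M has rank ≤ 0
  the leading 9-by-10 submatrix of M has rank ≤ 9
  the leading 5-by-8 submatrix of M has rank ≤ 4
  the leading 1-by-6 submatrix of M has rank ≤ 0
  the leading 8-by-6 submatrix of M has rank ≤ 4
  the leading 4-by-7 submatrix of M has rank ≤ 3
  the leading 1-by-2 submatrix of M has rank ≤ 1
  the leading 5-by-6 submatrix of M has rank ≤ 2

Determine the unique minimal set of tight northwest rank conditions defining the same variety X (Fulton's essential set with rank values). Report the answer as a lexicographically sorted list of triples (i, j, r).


Reconstructing r_w from the 33 given conditions:

  R[1]: 0, 0, 0, 0, 0, 0, 1, 1, 1, 1
  R[2]: 0, 0, 0, 1, 1, 1, 2, 2, 2, 2
  R[3]: 1, 1, 1, 2, 2, 2, 3, 3, 3, 3
  R[4]: 1, 1, 1, 2, 2, 2, 3, 3, 3, 4
  R[5]: 1, 1, 1, 2, 2, 2, 3, 4, 4, 5
  R[6]: 1, 2, 2, 3, 3, 3, 4, 5, 5, 6
  R[7]: 1, 2, 3, 4, 4, 4, 5, 6, 6, 7
  R[8]: 1, 2, 3, 4, 4, 4, 5, 6, 7, 8
  R[9]: 1, 2, 3, 4, 5, 5, 6, 7, 8, 9
  R[10]: 1, 2, 3, 4, 5, 6, 7, 8, 9, 10

second differences of R give the permutation w = (7, 4, 1, 10, 8, 2, 3, 9, 5, 6).

D(w) has 21 cells with 6 SE-corners; essential set:

[(1, 6, 0), (2, 3, 0), (4, 9, 3), (5, 3, 1), (5, 6, 2), (8, 6, 4)]


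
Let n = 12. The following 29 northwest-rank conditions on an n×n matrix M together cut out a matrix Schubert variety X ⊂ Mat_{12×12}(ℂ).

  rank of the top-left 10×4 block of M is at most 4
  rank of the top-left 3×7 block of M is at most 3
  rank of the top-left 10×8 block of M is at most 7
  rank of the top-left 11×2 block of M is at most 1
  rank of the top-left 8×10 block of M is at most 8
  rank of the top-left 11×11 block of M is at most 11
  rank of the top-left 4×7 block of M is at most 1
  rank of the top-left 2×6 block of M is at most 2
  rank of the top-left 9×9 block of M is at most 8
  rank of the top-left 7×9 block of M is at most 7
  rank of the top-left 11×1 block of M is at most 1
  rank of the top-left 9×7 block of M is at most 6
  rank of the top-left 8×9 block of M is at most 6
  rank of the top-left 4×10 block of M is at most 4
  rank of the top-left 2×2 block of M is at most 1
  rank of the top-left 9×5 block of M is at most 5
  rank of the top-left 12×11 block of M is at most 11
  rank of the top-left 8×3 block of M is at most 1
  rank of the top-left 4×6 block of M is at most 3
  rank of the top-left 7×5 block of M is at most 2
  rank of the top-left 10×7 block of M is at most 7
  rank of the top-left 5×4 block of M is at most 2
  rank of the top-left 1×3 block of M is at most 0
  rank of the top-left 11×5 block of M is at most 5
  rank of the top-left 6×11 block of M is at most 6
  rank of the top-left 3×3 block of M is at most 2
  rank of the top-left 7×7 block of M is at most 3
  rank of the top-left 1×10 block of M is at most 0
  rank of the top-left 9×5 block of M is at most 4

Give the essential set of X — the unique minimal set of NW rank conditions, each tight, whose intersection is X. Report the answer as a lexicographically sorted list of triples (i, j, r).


Rank table r_w(12×12) implied by the 29 constraints:

  row 1: 0  0  0  0  0  0  0  0  0  0  1  1
  row 2: 1  1  1  1  1  1  1  1  1  1  2  2
  row 3: 1  1  1  1  1  1  1  2  2  2  3  3
  row 4: 1  1  1  1  1  1  1  2  3  3  4  4
  row 5: 1  1  1  2  2  2  2  3  4  4  5  5
  row 6: 1  1  1  2  2  3  3  4  5  5  6  6
  row 7: 1  1  1  2  2  3  3  4  5  6  7  7
  row 8: 1  1  1  2  3  4  4  5  6  7  8  8
  row 9: 1  1  2  3  4  5  5  6  7  8  9  9
  row 10: 1  1  2  3  4  5  6  7  8  9  10  10
  row 11: 1  1  2  3  4  5  6  7  8  9  10  11
  row 12: 1  2  3  4  5  6  7  8  9  10  11  12

hence w(1..12) = (11, 1, 8, 9, 4, 6, 10, 5, 3, 7, 12, 2).

D(w) has 36 cells with 6 SE-corners; essential set:

[(1, 10, 0), (4, 7, 1), (7, 5, 2), (7, 7, 3), (8, 3, 1), (11, 2, 1)]


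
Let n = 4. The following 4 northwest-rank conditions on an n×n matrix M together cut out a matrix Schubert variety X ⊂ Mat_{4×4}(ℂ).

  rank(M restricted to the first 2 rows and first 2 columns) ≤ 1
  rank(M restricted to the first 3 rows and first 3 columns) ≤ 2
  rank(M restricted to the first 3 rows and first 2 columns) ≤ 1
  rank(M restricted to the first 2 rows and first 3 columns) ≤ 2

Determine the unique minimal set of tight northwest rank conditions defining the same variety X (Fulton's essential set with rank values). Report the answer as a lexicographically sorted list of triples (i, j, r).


Reconstructing r_w from the 4 given conditions:

  row 1: 1  1  1  1
  row 2: 1  1  2  2
  row 3: 1  1  2  3
  row 4: 1  2  3  4

the unique w with this rank table is (1, 3, 4, 2).

D(w) has 2 cells with 1 SE-corner; essential set:

[(3, 2, 1)]


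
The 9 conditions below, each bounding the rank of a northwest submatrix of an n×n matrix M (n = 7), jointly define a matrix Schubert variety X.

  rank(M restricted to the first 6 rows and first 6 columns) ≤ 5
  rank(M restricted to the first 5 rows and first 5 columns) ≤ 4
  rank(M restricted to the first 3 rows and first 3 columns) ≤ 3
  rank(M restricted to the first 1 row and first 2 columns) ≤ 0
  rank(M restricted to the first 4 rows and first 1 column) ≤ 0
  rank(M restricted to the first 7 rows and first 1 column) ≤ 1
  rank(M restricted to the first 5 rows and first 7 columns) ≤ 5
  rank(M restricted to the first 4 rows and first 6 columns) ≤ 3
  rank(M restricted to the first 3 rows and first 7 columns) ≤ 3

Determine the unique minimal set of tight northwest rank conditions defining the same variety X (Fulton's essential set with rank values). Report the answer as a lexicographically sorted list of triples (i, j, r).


Rank table r_w(7×7) implied by the 9 constraints:

  R[1]: 0, 0, 1, 1, 1, 1, 1
  R[2]: 0, 1, 2, 2, 2, 2, 2
  R[3]: 0, 1, 2, 3, 3, 3, 3
  R[4]: 0, 1, 2, 3, 3, 3, 4
  R[5]: 1, 2, 3, 4, 4, 4, 5
  R[6]: 1, 2, 3, 4, 5, 5, 6
  R[7]: 1, 2, 3, 4, 5, 6, 7

so w = (3, 2, 4, 7, 1, 5, 6).

Rothe diagram D(w) (7 cells), 3 SE-corners (essential conditions):

[(1, 2, 0), (4, 1, 0), (4, 6, 3)]


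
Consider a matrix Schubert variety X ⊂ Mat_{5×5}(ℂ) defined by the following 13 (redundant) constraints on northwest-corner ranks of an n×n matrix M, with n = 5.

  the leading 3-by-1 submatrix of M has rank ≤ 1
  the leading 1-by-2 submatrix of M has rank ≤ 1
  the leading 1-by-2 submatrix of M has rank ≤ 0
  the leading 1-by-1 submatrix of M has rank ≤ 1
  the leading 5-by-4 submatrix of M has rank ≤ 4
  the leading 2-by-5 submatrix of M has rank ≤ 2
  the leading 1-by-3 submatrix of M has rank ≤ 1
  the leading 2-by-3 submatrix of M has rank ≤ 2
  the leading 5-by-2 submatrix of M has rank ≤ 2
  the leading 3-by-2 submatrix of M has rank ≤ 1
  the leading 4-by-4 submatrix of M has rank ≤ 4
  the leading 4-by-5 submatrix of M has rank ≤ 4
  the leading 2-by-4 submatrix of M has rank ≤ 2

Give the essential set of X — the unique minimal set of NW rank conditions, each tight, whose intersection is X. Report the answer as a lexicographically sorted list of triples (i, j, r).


Propagating the 13 rank bounds to every northwest block:

  row 1: 0 0 1 1 1
  row 2: 1 1 2 2 2
  row 3: 1 1 2 3 3
  row 4: 1 2 3 4 4
  row 5: 1 2 3 4 5

the unique w with this rank table is (3, 1, 4, 2, 5).

2 SE-corners of the 3-cell Rothe diagram give Ess(w):

[(1, 2, 0), (3, 2, 1)]


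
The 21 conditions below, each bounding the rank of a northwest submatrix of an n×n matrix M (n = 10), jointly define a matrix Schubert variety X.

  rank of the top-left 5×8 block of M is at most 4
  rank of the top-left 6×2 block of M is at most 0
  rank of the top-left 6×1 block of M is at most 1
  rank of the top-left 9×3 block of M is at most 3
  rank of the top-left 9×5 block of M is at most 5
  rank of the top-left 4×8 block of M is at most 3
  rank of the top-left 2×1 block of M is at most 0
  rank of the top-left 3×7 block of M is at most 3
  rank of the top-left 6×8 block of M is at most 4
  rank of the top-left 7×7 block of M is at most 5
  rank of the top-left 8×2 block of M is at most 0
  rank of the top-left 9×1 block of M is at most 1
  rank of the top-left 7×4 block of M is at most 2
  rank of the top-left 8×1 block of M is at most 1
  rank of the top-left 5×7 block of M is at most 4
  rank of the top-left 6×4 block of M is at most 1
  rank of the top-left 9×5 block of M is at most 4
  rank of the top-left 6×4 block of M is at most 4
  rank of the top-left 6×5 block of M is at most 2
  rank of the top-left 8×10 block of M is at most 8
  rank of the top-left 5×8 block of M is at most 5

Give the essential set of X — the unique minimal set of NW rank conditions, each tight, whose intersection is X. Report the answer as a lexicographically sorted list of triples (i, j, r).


The tightest implied rank at each (i,j), from the 21 conditions:

  i=1: 0, 0, 1, 1, 1, 1, 1, 1, 1, 1
  i=2: 0, 0, 1, 1, 2, 2, 2, 2, 2, 2
  i=3: 0, 0, 1, 1, 2, 3, 3, 3, 3, 3
  i=4: 0, 0, 1, 1, 2, 3, 3, 3, 4, 4
  i=5: 0, 0, 1, 1, 2, 3, 4, 4, 5, 5
  i=6: 0, 0, 1, 1, 2, 3, 4, 4, 5, 6
  i=7: 0, 0, 1, 2, 3, 4, 5, 5, 6, 7
  i=8: 0, 0, 1, 2, 3, 4, 5, 6, 7, 8
  i=9: 1, 1, 2, 3, 4, 5, 6, 7, 8, 9
  i=10: 1, 2, 3, 4, 5, 6, 7, 8, 9, 10

reading off 1-entries of Δ²R: w = (3, 5, 6, 9, 7, 10, 4, 8, 1, 2).

Fulton essential set (4 of the 24 Rothe cells):

[(4, 8, 3), (6, 4, 1), (6, 8, 4), (8, 2, 0)]


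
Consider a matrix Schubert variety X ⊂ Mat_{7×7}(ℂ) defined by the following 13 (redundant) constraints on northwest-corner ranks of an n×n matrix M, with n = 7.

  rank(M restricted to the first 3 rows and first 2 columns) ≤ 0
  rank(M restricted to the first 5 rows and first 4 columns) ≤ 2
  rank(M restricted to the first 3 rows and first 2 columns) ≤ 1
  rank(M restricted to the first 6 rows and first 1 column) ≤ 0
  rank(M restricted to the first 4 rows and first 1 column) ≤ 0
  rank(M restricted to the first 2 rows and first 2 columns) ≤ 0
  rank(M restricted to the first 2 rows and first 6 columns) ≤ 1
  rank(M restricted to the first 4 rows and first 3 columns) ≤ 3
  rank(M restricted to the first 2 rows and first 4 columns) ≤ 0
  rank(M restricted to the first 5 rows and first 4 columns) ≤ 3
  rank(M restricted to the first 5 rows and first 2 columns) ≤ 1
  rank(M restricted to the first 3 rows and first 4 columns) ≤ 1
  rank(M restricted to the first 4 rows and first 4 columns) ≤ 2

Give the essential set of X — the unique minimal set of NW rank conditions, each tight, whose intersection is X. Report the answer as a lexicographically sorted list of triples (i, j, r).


Rank table r_w(7×7) implied by the 13 constraints:

  row 1: 0  0  0  0  1  1  1
  row 2: 0  0  0  0  1  1  2
  row 3: 0  0  1  1  2  2  3
  row 4: 0  1  2  2  3  3  4
  row 5: 0  1  2  2  3  4  5
  row 6: 0  1  2  3  4  5  6
  row 7: 1  2  3  4  5  6  7

the unique w with this rank table is (5, 7, 3, 2, 6, 4, 1).

ℓ(w)=15; the 5 essential cells (i,j,r):

[(2, 4, 0), (2, 6, 1), (3, 2, 0), (5, 4, 2), (6, 1, 0)]


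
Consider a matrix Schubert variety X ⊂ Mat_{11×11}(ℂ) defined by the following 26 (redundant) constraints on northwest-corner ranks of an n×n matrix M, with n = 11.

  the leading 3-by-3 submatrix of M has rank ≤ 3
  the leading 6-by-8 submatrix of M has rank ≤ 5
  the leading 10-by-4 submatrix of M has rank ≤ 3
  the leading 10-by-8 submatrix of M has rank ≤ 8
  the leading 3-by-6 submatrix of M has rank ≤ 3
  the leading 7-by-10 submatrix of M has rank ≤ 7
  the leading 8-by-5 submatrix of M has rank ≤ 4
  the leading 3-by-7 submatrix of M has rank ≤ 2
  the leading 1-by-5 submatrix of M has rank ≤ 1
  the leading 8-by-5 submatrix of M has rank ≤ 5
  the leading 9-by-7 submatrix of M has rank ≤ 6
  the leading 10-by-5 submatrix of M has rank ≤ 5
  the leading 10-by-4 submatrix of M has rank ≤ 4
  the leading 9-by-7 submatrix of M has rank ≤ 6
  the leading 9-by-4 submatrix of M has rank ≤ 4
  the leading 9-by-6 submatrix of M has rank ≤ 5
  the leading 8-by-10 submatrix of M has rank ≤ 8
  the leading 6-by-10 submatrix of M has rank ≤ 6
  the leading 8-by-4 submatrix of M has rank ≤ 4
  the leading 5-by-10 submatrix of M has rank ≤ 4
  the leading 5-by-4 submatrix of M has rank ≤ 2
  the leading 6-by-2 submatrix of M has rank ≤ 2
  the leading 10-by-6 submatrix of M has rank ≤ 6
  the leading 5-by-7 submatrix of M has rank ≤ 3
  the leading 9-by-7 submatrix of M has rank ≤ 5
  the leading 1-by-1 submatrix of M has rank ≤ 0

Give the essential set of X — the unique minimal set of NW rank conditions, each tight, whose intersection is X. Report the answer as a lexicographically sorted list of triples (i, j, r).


Propagating the 26 rank bounds to every northwest block:

  row 1: 0 1 1 1 1 1 1 1 1 1 1
  row 2: 1 2 2 2 2 2 2 2 2 2 2
  row 3: 1 2 2 2 2 2 2 3 3 3 3
  row 4: 1 2 2 2 3 3 3 4 4 4 4
  row 5: 1 2 2 2 3 3 3 4 4 4 5
  row 6: 1 2 3 3 4 4 4 5 5 5 6
  row 7: 1 2 3 3 4 5 5 6 6 6 7
  row 8: 1 2 3 3 4 5 5 6 7 7 8
  row 9: 1 2 3 3 4 5 5 6 7 8 9
  row 10: 1 2 3 3 4 5 6 7 8 9 10
  row 11: 1 2 3 4 5 6 7 8 9 10 11

so w = (2, 1, 8, 5, 11, 3, 6, 9, 10, 7, 4).

|D(w)|=20, |Ess(w)|=7:

[(1, 1, 0), (3, 7, 2), (5, 4, 2), (5, 7, 3), (5, 10, 4), (9, 7, 5), (10, 4, 3)]


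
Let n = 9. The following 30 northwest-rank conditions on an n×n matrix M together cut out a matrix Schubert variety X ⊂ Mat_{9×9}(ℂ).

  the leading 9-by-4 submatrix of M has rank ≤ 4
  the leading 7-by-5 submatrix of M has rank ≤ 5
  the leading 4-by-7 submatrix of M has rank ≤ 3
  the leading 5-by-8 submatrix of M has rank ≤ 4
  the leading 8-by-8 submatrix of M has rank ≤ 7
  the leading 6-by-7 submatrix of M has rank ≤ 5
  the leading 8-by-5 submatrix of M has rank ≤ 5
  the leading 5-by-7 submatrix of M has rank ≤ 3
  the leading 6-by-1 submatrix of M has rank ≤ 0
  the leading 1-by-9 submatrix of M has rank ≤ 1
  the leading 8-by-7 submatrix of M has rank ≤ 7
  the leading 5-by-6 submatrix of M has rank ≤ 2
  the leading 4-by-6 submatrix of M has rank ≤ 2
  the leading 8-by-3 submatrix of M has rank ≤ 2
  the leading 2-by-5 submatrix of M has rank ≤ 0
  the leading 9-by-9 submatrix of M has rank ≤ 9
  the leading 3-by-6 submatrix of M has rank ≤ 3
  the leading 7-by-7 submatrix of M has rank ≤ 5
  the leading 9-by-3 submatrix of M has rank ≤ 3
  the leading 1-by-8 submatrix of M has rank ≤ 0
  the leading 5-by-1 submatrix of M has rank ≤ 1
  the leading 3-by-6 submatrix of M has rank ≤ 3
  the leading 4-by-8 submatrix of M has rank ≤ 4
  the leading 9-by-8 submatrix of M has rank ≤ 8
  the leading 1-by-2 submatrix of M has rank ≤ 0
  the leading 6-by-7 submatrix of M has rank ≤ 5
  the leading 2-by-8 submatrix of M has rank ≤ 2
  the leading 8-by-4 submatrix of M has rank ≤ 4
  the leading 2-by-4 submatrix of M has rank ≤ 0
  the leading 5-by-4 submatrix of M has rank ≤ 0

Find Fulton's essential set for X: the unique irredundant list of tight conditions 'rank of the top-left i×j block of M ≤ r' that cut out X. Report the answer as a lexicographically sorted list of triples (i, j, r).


Recovering R(i,j) via the rank-extension bound from the 30 conditions:

  i=1: 0, 0, 0, 0, 0, 0, 0, 0, 1
  i=2: 0, 0, 0, 0, 0, 1, 1, 1, 2
  i=3: 0, 0, 0, 0, 1, 2, 2, 2, 3
  i=4: 0, 0, 0, 0, 1, 2, 3, 3, 4
  i=5: 0, 0, 0, 0, 1, 2, 3, 4, 5
  i=6: 0, 1, 1, 1, 2, 3, 4, 5, 6
  i=7: 1, 2, 2, 2, 3, 4, 5, 6, 7
  i=8: 1, 2, 2, 3, 4, 5, 6, 7, 8
  i=9: 1, 2, 3, 4, 5, 6, 7, 8, 9

the unique w with this rank table is (9, 6, 5, 7, 8, 2, 1, 4, 3).

Rothe diagram D(w) (27 cells), 5 SE-corners (essential conditions):

[(1, 8, 0), (2, 5, 0), (5, 4, 0), (6, 1, 0), (8, 3, 2)]


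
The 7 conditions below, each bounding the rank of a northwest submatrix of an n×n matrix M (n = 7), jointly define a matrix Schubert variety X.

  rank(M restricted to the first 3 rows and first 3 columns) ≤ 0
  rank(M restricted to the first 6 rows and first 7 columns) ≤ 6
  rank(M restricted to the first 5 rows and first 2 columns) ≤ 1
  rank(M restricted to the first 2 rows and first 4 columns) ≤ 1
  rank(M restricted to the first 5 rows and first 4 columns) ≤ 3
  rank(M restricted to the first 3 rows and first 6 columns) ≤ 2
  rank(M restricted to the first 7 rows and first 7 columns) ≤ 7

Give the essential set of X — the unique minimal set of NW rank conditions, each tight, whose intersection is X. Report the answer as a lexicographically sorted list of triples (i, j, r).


The tightest implied rank at each (i,j), from the 7 conditions:

  0 | 0 | 0 | 1 | 1 | 1 | 1
  0 | 0 | 0 | 1 | 2 | 2 | 2
  0 | 0 | 0 | 1 | 2 | 2 | 3
  1 | 1 | 1 | 2 | 3 | 3 | 4
  1 | 1 | 2 | 3 | 4 | 4 | 5
  1 | 2 | 3 | 4 | 5 | 5 | 6
  1 | 2 | 3 | 4 | 5 | 6 | 7

reading off 1-entries of Δ²R: w = (4, 5, 7, 1, 3, 2, 6).

3 SE-corners of the 11-cell Rothe diagram give Ess(w):

[(3, 3, 0), (3, 6, 2), (5, 2, 1)]


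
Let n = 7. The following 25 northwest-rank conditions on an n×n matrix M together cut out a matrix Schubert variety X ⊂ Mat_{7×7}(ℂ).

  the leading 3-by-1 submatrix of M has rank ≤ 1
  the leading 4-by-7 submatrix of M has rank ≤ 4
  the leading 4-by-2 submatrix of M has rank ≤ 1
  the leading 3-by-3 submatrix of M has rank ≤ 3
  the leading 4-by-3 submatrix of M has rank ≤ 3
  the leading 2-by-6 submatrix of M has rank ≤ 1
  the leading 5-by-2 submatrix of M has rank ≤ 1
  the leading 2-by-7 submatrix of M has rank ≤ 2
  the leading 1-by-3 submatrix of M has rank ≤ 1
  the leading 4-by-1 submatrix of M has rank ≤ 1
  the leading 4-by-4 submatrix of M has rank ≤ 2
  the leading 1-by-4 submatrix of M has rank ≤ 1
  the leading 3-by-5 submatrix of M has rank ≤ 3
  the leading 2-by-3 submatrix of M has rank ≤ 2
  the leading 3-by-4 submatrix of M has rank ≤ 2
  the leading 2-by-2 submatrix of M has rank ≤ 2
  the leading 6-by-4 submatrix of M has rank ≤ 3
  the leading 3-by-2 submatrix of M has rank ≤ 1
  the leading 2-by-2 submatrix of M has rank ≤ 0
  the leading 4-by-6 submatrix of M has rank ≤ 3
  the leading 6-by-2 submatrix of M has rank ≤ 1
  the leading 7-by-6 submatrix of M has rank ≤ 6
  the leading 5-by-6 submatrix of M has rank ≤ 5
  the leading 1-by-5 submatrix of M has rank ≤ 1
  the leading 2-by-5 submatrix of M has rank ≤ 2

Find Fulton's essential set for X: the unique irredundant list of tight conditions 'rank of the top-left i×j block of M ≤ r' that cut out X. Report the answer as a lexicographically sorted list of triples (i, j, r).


Recovering R(i,j) via the rank-extension bound from the 25 conditions:

  0 0 1 1 1 1 1
  0 0 1 1 1 1 2
  1 1 2 2 2 2 3
  1 1 2 2 3 3 4
  1 1 2 3 4 4 5
  1 1 2 3 4 5 6
  1 2 3 4 5 6 7

reading off 1-entries of Δ²R: w = (3, 7, 1, 5, 4, 6, 2).

|D(w)|=11, |Ess(w)|=4:

[(2, 2, 0), (2, 6, 1), (4, 4, 2), (6, 2, 1)]


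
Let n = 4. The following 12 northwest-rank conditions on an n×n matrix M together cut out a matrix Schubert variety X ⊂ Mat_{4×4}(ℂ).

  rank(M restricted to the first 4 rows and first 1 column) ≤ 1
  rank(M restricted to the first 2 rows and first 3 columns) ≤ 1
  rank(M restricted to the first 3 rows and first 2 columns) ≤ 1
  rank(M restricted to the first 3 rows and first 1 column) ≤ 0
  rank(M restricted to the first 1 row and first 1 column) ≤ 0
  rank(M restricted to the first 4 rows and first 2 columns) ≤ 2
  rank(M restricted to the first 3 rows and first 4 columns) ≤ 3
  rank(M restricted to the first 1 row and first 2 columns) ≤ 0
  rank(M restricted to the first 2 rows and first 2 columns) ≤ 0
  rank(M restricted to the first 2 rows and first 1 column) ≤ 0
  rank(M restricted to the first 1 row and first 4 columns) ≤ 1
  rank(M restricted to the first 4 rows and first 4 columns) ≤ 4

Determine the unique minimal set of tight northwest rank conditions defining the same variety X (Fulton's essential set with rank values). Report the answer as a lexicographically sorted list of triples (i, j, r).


Rank table r_w(4×4) implied by the 12 constraints:

  row 1: 0 | 0 | 1 | 1
  row 2: 0 | 0 | 1 | 2
  row 3: 0 | 1 | 2 | 3
  row 4: 1 | 2 | 3 | 4

giving w = (3, 4, 2, 1) via Δ²R.

D(w) has 5 cells with 2 SE-corners; essential set:

[(2, 2, 0), (3, 1, 0)]


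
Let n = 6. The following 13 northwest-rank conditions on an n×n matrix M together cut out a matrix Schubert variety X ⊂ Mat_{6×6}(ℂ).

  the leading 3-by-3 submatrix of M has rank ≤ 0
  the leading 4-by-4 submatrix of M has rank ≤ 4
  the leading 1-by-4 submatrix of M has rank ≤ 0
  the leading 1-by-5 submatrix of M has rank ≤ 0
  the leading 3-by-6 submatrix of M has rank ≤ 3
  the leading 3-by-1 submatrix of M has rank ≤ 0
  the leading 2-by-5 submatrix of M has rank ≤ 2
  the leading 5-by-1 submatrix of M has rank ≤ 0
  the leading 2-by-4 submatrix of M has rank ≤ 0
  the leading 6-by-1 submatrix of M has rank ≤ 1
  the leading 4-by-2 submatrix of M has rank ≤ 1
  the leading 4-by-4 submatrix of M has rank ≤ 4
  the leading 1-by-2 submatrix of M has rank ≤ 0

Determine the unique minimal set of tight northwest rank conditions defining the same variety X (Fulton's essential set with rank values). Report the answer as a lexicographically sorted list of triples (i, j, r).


Rank table r_w(6×6) implied by the 13 constraints:

  i=1: 0, 0, 0, 0, 0, 1
  i=2: 0, 0, 0, 0, 1, 2
  i=3: 0, 0, 0, 1, 2, 3
  i=4: 0, 1, 1, 2, 3, 4
  i=5: 0, 1, 2, 3, 4, 5
  i=6: 1, 2, 3, 4, 5, 6

second differences of R give the permutation w = (6, 5, 4, 2, 3, 1).

ℓ(w)=14; the 4 essential cells (i,j,r):

[(1, 5, 0), (2, 4, 0), (3, 3, 0), (5, 1, 0)]


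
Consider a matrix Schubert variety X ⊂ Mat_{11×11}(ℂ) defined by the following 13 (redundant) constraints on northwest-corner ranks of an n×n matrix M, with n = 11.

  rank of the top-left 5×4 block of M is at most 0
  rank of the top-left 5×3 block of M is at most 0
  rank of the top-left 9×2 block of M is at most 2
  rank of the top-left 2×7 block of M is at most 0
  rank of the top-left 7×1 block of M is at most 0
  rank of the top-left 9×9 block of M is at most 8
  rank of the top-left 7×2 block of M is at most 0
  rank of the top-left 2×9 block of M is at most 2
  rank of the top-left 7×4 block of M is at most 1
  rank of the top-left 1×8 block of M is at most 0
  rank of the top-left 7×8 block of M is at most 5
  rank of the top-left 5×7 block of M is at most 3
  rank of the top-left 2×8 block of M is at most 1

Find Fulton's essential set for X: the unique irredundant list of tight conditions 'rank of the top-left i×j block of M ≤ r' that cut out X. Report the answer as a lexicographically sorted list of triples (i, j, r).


Recovering R(i,j) via the rank-extension bound from the 13 conditions:

  i=1: 0 0 0 0 0 0 0 0 1 1 1
  i=2: 0 0 0 0 0 0 0 1 2 2 2
  i=3: 0 0 0 0 1 1 1 2 3 3 3
  i=4: 0 0 0 0 1 2 2 3 4 4 4
  i=5: 0 0 0 0 1 2 3 4 5 5 5
  i=6: 0 0 1 1 2 3 4 5 6 6 6
  i=7: 0 0 1 1 2 3 4 5 6 7 7
  i=8: 1 1 2 2 3 4 5 6 7 8 8
  i=9: 1 2 3 3 4 5 6 7 8 9 9
  i=10: 1 2 3 4 5 6 7 8 9 10 10
  i=11: 1 2 3 4 5 6 7 8 9 10 11

reading off 1-entries of Δ²R: w = (9, 8, 5, 6, 7, 3, 10, 1, 2, 4, 11).

Fulton essential set (5 of the 32 Rothe cells):

[(1, 8, 0), (2, 7, 0), (5, 4, 0), (7, 2, 0), (7, 4, 1)]


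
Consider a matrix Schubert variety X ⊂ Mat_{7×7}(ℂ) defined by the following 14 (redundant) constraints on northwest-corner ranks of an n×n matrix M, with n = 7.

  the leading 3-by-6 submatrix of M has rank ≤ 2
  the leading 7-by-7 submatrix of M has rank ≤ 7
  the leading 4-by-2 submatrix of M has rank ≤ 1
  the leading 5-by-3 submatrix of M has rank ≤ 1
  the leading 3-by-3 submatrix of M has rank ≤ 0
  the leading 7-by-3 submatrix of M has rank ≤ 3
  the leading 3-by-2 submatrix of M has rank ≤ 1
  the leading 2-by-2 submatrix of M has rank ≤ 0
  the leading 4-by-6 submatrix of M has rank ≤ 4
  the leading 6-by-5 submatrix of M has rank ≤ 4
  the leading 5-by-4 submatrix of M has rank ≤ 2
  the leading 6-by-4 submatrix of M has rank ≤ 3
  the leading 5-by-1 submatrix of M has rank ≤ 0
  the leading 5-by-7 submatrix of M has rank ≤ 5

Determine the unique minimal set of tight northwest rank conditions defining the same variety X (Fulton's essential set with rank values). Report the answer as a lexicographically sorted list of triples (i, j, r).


Reconstructing r_w from the 14 given conditions:

  i=1: 0 0 0 1 1 1 1
  i=2: 0 0 0 1 2 2 2
  i=3: 0 0 0 1 2 2 3
  i=4: 0 1 1 2 3 3 4
  i=5: 0 1 1 2 3 4 5
  i=6: 1 2 2 3 4 5 6
  i=7: 1 2 3 4 5 6 7

the unique w with this rank table is (4, 5, 7, 2, 6, 1, 3).

Fulton essential set (4 of the 13 Rothe cells):

[(3, 3, 0), (3, 6, 2), (5, 1, 0), (5, 3, 1)]


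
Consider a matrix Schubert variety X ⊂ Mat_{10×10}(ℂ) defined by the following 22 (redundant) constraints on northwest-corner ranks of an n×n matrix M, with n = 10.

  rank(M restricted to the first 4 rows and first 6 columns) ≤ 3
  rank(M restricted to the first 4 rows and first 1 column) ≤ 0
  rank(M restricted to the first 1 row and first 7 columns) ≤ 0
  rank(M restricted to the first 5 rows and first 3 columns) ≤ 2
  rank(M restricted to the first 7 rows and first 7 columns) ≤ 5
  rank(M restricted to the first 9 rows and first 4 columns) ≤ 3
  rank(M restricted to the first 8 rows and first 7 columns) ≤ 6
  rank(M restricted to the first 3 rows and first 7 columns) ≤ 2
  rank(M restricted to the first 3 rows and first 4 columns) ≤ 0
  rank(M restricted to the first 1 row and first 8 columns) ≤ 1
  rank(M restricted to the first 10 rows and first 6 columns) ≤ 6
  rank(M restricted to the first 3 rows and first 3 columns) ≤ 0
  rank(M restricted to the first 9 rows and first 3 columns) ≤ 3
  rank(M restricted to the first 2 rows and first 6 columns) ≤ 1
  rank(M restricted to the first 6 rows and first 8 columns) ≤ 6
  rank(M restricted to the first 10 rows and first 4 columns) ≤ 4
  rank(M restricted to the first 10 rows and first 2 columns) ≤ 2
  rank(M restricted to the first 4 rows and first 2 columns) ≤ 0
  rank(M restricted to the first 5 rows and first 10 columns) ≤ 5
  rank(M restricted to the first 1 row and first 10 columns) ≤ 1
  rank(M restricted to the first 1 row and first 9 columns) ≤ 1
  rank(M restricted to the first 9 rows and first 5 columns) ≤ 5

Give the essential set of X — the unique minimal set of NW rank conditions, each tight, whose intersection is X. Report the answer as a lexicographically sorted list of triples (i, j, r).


Recovering R(i,j) via the rank-extension bound from the 22 conditions:

  i=1: 0 0 0 0 0 0 0 1 1 1
  i=2: 0 0 0 0 1 1 1 2 2 2
  i=3: 0 0 0 0 1 2 2 3 3 3
  i=4: 0 0 1 1 2 3 3 4 4 4
  i=5: 1 1 2 2 3 4 4 5 5 5
  i=6: 1 2 3 3 4 5 5 6 6 6
  i=7: 1 2 3 3 4 5 5 6 7 7
  i=8: 1 2 3 3 4 5 6 7 8 8
  i=9: 1 2 3 3 4 5 6 7 8 9
  i=10: 1 2 3 4 5 6 7 8 9 10

so w = (8, 5, 6, 3, 1, 2, 9, 7, 10, 4).

ℓ(w)=21; the 5 essential cells (i,j,r):

[(1, 7, 0), (3, 4, 0), (4, 2, 0), (7, 7, 5), (9, 4, 3)]


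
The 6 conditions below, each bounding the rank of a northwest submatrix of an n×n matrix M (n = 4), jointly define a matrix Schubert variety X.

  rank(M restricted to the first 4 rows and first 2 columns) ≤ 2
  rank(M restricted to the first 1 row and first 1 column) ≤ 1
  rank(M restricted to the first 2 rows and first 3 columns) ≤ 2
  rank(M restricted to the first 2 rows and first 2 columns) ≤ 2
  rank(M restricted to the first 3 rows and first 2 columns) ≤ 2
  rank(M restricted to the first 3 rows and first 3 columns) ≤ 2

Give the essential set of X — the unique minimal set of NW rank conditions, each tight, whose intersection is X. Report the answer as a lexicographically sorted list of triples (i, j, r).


Propagating the 6 rank bounds to every northwest block:

  1, 1, 1, 1
  1, 2, 2, 2
  1, 2, 2, 3
  1, 2, 3, 4

second differences of R give the permutation w = (1, 2, 4, 3).

ℓ(w)=1; the 1 essential cell (i,j,r):

[(3, 3, 2)]


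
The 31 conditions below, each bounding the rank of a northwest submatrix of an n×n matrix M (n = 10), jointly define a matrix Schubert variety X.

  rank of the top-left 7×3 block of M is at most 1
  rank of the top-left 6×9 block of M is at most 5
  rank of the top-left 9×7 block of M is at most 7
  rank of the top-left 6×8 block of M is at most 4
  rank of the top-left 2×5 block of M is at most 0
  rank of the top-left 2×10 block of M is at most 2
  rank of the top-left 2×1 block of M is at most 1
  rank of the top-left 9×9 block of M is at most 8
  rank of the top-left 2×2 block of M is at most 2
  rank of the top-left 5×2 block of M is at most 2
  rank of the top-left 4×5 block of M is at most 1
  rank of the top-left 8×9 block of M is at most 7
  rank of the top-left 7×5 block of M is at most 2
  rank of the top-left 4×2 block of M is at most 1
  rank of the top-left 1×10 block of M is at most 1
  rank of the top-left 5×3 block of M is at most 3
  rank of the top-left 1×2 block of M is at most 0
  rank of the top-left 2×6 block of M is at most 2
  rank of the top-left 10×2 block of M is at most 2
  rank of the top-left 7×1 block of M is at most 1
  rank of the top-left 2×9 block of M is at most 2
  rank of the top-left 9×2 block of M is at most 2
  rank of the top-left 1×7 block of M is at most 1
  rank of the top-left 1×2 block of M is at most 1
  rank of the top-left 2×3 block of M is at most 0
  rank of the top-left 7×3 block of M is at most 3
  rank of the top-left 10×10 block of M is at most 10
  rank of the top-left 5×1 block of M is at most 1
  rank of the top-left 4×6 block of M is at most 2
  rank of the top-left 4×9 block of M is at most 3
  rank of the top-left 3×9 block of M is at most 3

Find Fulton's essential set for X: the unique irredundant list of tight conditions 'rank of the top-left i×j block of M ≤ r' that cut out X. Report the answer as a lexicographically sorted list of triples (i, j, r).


Reconstructing r_w from the 31 given conditions:

  R[1]: 0  0  0  0  0  1  1  1  1  1
  R[2]: 0  0  0  0  0  1  2  2  2  2
  R[3]: 1  1  1  1  1  2  3  3  3  3
  R[4]: 1  1  1  1  1  2  3  3  3  4
  R[5]: 1  1  1  2  2  3  4  4  4  5
  R[6]: 1  1  1  2  2  3  4  4  5  6
  R[7]: 1  1  1  2  2  3  4  5  6  7
  R[8]: 1  2  2  3  3  4  5  6  7  8
  R[9]: 1  2  3  4  4  5  6  7  8  9
  R[10]: 1  2  3  4  5  6  7  8  9  10

so w = (6, 7, 1, 10, 4, 9, 8, 2, 3, 5).

Rothe diagram D(w) (25 cells), 6 SE-corners (essential conditions):

[(2, 5, 0), (4, 5, 1), (4, 9, 3), (6, 8, 4), (7, 3, 1), (7, 5, 2)]


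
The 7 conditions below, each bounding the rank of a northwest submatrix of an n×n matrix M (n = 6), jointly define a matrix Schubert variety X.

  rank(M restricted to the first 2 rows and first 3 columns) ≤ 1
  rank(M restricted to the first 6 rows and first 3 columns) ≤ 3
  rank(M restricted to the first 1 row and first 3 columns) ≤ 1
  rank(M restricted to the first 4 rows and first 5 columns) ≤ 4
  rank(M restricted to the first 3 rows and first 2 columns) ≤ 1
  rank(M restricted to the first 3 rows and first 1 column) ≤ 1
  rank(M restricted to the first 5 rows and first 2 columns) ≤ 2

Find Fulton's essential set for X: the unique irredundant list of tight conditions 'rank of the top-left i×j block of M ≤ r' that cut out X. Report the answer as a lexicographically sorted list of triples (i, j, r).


Computing R[i][j] = min implied NW-rank bound (n=6, 7 conditions):

  R[1]: 1  1  1  1  1  1
  R[2]: 1  1  1  2  2  2
  R[3]: 1  1  2  3  3  3
  R[4]: 1  2  3  4  4  4
  R[5]: 1  2  3  4  5  5
  R[6]: 1  2  3  4  5  6

so w = (1, 4, 3, 2, 5, 6).

ℓ(w)=3; the 2 essential cells (i,j,r):

[(2, 3, 1), (3, 2, 1)]


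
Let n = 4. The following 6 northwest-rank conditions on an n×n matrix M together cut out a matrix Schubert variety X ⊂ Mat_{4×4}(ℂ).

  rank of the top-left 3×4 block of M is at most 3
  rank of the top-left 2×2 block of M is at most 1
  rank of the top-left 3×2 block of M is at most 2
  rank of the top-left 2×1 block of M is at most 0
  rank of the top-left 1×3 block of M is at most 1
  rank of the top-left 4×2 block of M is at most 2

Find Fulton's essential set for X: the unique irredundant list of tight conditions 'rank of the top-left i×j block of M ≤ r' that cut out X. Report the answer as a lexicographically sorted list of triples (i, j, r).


The tightest implied rank at each (i,j), from the 6 conditions:

  0 1 1 1
  0 1 2 2
  1 2 3 3
  1 2 3 4

the unique w with this rank table is (2, 3, 1, 4).

1 SE-corner of the 2-cell Rothe diagram gives Ess(w):

[(2, 1, 0)]


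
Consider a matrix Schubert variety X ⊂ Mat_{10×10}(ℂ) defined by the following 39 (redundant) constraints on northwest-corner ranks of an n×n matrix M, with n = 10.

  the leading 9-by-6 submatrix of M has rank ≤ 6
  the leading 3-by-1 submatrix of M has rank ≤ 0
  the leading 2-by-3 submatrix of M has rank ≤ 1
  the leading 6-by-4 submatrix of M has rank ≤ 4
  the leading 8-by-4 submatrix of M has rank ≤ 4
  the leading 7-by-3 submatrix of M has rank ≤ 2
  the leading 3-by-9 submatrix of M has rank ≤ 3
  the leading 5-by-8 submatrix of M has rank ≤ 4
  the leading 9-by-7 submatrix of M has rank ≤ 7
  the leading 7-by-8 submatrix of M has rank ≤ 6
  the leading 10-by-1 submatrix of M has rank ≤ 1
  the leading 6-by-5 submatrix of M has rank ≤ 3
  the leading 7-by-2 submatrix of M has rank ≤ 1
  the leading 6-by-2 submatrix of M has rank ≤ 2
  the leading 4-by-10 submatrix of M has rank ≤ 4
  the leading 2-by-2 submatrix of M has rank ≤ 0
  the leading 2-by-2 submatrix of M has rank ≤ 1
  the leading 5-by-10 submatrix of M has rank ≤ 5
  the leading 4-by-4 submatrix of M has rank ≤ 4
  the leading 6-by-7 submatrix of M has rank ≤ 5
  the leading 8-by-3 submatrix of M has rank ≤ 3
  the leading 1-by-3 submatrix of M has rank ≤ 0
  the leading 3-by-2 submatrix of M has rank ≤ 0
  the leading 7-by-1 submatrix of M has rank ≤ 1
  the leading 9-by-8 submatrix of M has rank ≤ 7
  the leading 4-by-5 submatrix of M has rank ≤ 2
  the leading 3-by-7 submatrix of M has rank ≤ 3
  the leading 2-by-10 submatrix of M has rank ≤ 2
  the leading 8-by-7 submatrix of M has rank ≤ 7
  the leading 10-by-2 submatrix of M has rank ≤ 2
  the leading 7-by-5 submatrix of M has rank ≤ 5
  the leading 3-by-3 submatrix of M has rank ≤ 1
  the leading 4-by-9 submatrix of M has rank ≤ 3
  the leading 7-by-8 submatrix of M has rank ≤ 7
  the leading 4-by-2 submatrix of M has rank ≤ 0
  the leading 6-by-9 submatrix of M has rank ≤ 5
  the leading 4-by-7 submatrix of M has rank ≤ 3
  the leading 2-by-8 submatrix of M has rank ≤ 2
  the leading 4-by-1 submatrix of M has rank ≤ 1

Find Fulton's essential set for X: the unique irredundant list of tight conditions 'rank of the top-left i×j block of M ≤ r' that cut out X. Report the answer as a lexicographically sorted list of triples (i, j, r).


The tightest implied rank at each (i,j), from the 39 conditions:

  i=1: 0, 0, 0, 1, 1, 1, 1, 1, 1, 1
  i=2: 0, 0, 1, 2, 2, 2, 2, 2, 2, 2
  i=3: 0, 0, 1, 2, 2, 3, 3, 3, 3, 3
  i=4: 0, 0, 1, 2, 2, 3, 3, 3, 3, 4
  i=5: 1, 1, 2, 3, 3, 4, 4, 4, 4, 5
  i=6: 1, 1, 2, 3, 3, 4, 5, 5, 5, 6
  i=7: 1, 1, 2, 3, 4, 5, 6, 6, 6, 7
  i=8: 1, 2, 3, 4, 5, 6, 7, 7, 7, 8
  i=9: 1, 2, 3, 4, 5, 6, 7, 7, 8, 9
  i=10: 1, 2, 3, 4, 5, 6, 7, 8, 9, 10

the unique w with this rank table is (4, 3, 6, 10, 1, 7, 5, 2, 9, 8).

Rothe diagram D(w) (18 cells), 7 SE-corners (essential conditions):

[(1, 3, 0), (4, 2, 0), (4, 5, 2), (4, 9, 3), (6, 5, 3), (7, 2, 1), (9, 8, 7)]


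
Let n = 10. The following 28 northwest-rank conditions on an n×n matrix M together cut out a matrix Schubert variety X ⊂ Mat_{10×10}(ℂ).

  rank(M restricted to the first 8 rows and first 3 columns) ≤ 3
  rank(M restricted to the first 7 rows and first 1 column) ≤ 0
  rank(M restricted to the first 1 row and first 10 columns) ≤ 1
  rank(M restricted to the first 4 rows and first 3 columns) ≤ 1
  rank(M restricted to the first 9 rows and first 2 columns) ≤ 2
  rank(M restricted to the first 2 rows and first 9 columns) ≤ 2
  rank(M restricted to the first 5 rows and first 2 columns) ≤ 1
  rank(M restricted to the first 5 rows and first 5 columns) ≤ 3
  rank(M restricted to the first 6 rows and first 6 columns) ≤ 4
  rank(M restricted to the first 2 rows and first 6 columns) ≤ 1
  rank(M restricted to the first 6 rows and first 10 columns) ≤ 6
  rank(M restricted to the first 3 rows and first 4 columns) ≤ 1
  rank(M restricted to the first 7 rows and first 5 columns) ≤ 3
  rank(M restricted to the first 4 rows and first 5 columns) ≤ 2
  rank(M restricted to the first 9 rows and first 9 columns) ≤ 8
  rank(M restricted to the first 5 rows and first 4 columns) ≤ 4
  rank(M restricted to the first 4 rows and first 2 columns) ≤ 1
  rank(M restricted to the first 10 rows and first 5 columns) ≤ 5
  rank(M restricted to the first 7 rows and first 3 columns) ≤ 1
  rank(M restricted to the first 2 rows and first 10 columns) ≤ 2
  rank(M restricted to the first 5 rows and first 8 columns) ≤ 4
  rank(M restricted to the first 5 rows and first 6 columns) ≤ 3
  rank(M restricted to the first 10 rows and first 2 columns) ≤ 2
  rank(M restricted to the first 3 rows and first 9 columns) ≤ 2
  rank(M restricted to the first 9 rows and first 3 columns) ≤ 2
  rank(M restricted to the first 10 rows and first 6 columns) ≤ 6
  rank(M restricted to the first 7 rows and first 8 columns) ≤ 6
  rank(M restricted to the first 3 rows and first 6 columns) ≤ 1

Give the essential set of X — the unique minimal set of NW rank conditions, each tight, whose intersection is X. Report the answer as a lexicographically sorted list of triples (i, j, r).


Reconstructing r_w from the 28 given conditions:

  R[1]: 0 1 1 1 1 1 1 1 1 1
  R[2]: 0 1 1 1 1 1 2 2 2 2
  R[3]: 0 1 1 1 1 1 2 2 2 3
  R[4]: 0 1 1 2 2 2 3 3 3 4
  R[5]: 0 1 1 2 3 3 4 4 4 5
  R[6]: 0 1 1 2 3 4 5 5 5 6
  R[7]: 0 1 1 2 3 4 5 6 6 7
  R[8]: 1 2 2 3 4 5 6 7 7 8
  R[9]: 1 2 2 3 4 5 6 7 8 9
  R[10]: 1 2 3 4 5 6 7 8 9 10

reading off 1-entries of Δ²R: w = (2, 7, 10, 4, 5, 6, 8, 1, 9, 3).

Fulton essential set (5 of the 22 Rothe cells):

[(3, 6, 1), (3, 9, 2), (7, 1, 0), (7, 3, 1), (9, 3, 2)]
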